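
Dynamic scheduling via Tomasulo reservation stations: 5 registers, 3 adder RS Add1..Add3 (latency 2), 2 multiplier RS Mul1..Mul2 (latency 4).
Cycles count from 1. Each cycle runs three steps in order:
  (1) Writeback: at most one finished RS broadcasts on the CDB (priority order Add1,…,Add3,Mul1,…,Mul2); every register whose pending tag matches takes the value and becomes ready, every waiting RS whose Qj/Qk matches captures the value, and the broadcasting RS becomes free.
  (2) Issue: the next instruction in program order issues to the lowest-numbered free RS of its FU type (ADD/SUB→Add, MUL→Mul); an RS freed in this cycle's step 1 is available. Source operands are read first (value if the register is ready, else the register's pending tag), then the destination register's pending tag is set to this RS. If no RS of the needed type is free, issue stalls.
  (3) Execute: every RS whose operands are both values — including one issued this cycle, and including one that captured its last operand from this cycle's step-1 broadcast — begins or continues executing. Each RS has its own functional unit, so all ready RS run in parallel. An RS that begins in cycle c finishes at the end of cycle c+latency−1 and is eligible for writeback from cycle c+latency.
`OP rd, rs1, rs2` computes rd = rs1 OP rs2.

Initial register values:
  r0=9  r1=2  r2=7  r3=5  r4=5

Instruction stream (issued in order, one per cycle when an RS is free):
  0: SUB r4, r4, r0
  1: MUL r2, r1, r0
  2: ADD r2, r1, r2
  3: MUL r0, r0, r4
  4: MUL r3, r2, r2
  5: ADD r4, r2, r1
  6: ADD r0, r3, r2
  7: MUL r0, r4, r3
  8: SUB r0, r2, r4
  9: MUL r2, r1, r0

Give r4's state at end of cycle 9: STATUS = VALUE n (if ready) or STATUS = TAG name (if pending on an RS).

c1: issue SUB r4<-Add1 | r0:9,r1:2,r2:7,r3:5,r4:Add1
c2: issue MUL r2<-Mul1 | r0:9,r1:2,r2:Mul1,r3:5,r4:Add1
c3: CDB Add1=-4; issue ADD r2<-Add1 | r0:9,r1:2,r2:Add1,r3:5,r4:-4
c4: issue MUL r0<-Mul2 | r0:Mul2,r1:2,r2:Add1,r3:5,r4:-4
c5: stall | r0:Mul2,r1:2,r2:Add1,r3:5,r4:-4
c6: CDB Mul1=18; issue MUL r3<-Mul1 | r0:Mul2,r1:2,r2:Add1,r3:Mul1,r4:-4
c7: issue ADD r4<-Add2 | r0:Mul2,r1:2,r2:Add1,r3:Mul1,r4:Add2
c8: CDB Add1=20; issue ADD r0<-Add1 | r0:Add1,r1:2,r2:20,r3:Mul1,r4:Add2
c9: CDB Mul2=-36; issue MUL r0<-Mul2 | r0:Mul2,r1:2,r2:20,r3:Mul1,r4:Add2

STATUS = TAG Add2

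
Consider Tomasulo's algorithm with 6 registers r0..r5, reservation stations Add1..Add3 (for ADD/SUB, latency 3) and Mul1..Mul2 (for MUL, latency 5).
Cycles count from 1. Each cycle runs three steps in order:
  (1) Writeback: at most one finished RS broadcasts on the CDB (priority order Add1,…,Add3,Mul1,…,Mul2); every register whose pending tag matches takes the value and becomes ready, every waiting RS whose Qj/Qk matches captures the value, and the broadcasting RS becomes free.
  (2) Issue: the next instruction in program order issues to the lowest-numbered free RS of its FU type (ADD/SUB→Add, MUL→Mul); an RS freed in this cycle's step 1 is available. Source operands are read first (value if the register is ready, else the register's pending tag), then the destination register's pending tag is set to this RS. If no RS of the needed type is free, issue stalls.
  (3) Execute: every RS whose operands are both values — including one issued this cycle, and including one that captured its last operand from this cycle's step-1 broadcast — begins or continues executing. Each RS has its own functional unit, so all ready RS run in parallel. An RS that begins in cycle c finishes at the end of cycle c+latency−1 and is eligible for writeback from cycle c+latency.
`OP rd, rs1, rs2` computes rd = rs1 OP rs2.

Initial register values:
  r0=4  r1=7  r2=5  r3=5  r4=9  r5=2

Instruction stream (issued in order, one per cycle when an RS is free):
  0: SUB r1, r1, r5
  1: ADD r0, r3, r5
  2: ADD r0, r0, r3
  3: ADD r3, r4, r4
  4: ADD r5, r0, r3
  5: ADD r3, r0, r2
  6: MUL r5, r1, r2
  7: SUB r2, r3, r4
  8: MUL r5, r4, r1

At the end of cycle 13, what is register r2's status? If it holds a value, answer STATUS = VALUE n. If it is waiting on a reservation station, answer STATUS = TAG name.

c1: issue SUB r1<-Add1 | r0:4,r1:Add1,r2:5,r3:5,r4:9,r5:2
c2: issue ADD r0<-Add2 | r0:Add2,r1:Add1,r2:5,r3:5,r4:9,r5:2
c3: issue ADD r0<-Add3 | r0:Add3,r1:Add1,r2:5,r3:5,r4:9,r5:2
c4: CDB Add1=5; issue ADD r3<-Add1 | r0:Add3,r1:5,r2:5,r3:Add1,r4:9,r5:2
c5: CDB Add2=7; issue ADD r5<-Add2 | r0:Add3,r1:5,r2:5,r3:Add1,r4:9,r5:Add2
c6: stall | r0:Add3,r1:5,r2:5,r3:Add1,r4:9,r5:Add2
c7: CDB Add1=18; issue ADD r3<-Add1 | r0:Add3,r1:5,r2:5,r3:Add1,r4:9,r5:Add2
c8: CDB Add3=12; issue MUL r5<-Mul1 | r0:12,r1:5,r2:5,r3:Add1,r4:9,r5:Mul1
c9: issue SUB r2<-Add3 | r0:12,r1:5,r2:Add3,r3:Add1,r4:9,r5:Mul1
c10: issue MUL r5<-Mul2 | r0:12,r1:5,r2:Add3,r3:Add1,r4:9,r5:Mul2
c11: CDB Add1=17 | r0:12,r1:5,r2:Add3,r3:17,r4:9,r5:Mul2
c12: CDB Add2=30 | r0:12,r1:5,r2:Add3,r3:17,r4:9,r5:Mul2
c13: CDB Mul1=25 | r0:12,r1:5,r2:Add3,r3:17,r4:9,r5:Mul2

STATUS = TAG Add3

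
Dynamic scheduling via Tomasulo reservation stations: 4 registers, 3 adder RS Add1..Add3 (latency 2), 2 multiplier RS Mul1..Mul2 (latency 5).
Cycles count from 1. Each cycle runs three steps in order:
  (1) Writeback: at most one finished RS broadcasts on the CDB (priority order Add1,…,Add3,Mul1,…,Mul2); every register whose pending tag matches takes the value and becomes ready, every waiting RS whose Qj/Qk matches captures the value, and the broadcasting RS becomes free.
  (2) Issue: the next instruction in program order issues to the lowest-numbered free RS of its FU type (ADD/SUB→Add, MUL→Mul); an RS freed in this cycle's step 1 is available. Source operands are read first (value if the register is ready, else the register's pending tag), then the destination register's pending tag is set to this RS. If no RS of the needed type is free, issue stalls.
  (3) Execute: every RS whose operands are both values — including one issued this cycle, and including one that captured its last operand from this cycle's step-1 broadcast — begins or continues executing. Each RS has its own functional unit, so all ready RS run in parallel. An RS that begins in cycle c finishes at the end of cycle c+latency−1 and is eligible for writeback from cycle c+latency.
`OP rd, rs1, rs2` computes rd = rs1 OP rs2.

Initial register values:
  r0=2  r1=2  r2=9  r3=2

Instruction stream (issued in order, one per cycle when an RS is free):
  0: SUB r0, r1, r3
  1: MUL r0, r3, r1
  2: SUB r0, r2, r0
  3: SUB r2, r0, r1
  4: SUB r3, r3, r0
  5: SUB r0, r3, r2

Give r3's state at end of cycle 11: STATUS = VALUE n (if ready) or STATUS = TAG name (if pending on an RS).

STATUS = TAG Add3

  c1: issue SUB r0<-Add1  regs: r0:Add1,r1:2,r2:9,r3:2
  c2: issue MUL r0<-Mul1  regs: r0:Mul1,r1:2,r2:9,r3:2
  c3: CDB Add1=0; issue SUB r0<-Add1  regs: r0:Add1,r1:2,r2:9,r3:2
  c4: issue SUB r2<-Add2  regs: r0:Add1,r1:2,r2:Add2,r3:2
  c5: issue SUB r3<-Add3  regs: r0:Add1,r1:2,r2:Add2,r3:Add3
  c6: stall  regs: r0:Add1,r1:2,r2:Add2,r3:Add3
  c7: CDB Mul1=4; stall  regs: r0:Add1,r1:2,r2:Add2,r3:Add3
  c8: stall  regs: r0:Add1,r1:2,r2:Add2,r3:Add3
  c9: CDB Add1=5; issue SUB r0<-Add1  regs: r0:Add1,r1:2,r2:Add2,r3:Add3
  c10: -  regs: r0:Add1,r1:2,r2:Add2,r3:Add3
  c11: CDB Add2=3  regs: r0:Add1,r1:2,r2:3,r3:Add3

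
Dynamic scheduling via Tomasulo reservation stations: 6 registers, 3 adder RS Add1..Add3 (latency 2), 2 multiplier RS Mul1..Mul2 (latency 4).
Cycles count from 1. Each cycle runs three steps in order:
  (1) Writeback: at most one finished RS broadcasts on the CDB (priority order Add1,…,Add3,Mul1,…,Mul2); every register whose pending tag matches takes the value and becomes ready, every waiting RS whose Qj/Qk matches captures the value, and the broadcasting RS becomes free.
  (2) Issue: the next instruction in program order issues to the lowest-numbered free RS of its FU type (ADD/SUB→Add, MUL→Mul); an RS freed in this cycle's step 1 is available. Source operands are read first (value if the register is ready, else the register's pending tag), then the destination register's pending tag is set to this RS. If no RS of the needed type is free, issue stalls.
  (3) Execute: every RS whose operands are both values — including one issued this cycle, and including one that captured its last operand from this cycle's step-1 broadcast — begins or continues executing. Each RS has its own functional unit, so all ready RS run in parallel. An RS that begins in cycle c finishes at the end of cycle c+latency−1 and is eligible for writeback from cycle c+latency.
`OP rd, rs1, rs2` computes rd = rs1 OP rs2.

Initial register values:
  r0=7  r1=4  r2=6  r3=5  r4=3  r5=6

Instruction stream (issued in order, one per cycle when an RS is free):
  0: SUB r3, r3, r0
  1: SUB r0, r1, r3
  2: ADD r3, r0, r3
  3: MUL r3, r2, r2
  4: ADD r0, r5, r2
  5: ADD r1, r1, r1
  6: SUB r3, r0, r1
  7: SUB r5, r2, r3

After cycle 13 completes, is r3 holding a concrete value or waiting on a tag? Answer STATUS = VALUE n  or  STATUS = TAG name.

c1: issue SUB r3<-Add1 | r0:7,r1:4,r2:6,r3:Add1,r4:3,r5:6
c2: issue SUB r0<-Add2 | r0:Add2,r1:4,r2:6,r3:Add1,r4:3,r5:6
c3: CDB Add1=-2; issue ADD r3<-Add1 | r0:Add2,r1:4,r2:6,r3:Add1,r4:3,r5:6
c4: issue MUL r3<-Mul1 | r0:Add2,r1:4,r2:6,r3:Mul1,r4:3,r5:6
c5: CDB Add2=6; issue ADD r0<-Add2 | r0:Add2,r1:4,r2:6,r3:Mul1,r4:3,r5:6
c6: issue ADD r1<-Add3 | r0:Add2,r1:Add3,r2:6,r3:Mul1,r4:3,r5:6
c7: CDB Add1=4; issue SUB r3<-Add1 | r0:Add2,r1:Add3,r2:6,r3:Add1,r4:3,r5:6
c8: CDB Add2=12; issue SUB r5<-Add2 | r0:12,r1:Add3,r2:6,r3:Add1,r4:3,r5:Add2
c9: CDB Add3=8 | r0:12,r1:8,r2:6,r3:Add1,r4:3,r5:Add2
c10: CDB Mul1=36 | r0:12,r1:8,r2:6,r3:Add1,r4:3,r5:Add2
c11: CDB Add1=4 | r0:12,r1:8,r2:6,r3:4,r4:3,r5:Add2
c12: - | r0:12,r1:8,r2:6,r3:4,r4:3,r5:Add2
c13: CDB Add2=2 | r0:12,r1:8,r2:6,r3:4,r4:3,r5:2

STATUS = VALUE 4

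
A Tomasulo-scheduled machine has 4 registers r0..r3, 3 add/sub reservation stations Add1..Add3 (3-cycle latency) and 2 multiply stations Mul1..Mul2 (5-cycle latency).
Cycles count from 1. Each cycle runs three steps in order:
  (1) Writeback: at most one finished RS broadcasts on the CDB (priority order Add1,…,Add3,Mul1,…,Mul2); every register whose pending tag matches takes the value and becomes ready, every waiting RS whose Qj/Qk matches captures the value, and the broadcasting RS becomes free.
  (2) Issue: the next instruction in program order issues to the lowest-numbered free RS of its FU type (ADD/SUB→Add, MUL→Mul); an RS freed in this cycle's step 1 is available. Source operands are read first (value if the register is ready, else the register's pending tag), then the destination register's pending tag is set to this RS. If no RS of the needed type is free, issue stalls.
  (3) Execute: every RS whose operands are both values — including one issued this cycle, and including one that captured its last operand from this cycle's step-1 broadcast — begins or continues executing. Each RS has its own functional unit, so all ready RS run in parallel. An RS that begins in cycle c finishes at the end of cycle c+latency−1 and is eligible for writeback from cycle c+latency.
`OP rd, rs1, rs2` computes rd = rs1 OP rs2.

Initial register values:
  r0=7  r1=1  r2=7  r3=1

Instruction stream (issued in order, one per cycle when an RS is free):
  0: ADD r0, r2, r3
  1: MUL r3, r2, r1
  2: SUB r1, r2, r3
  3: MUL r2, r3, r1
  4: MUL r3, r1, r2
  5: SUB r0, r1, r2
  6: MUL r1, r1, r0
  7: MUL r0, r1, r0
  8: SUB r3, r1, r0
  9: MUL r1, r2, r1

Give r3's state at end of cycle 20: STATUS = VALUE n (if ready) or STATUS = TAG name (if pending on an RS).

STATUS = VALUE 0

c1: issue ADD r0<-Add1 | r0:Add1,r1:1,r2:7,r3:1
c2: issue MUL r3<-Mul1 | r0:Add1,r1:1,r2:7,r3:Mul1
c3: issue SUB r1<-Add2 | r0:Add1,r1:Add2,r2:7,r3:Mul1
c4: CDB Add1=8; issue MUL r2<-Mul2 | r0:8,r1:Add2,r2:Mul2,r3:Mul1
c5: stall | r0:8,r1:Add2,r2:Mul2,r3:Mul1
c6: stall | r0:8,r1:Add2,r2:Mul2,r3:Mul1
c7: CDB Mul1=7; issue MUL r3<-Mul1 | r0:8,r1:Add2,r2:Mul2,r3:Mul1
c8: issue SUB r0<-Add1 | r0:Add1,r1:Add2,r2:Mul2,r3:Mul1
c9: stall | r0:Add1,r1:Add2,r2:Mul2,r3:Mul1
c10: CDB Add2=0; stall | r0:Add1,r1:0,r2:Mul2,r3:Mul1
c11: stall | r0:Add1,r1:0,r2:Mul2,r3:Mul1
c12: stall | r0:Add1,r1:0,r2:Mul2,r3:Mul1
c13: stall | r0:Add1,r1:0,r2:Mul2,r3:Mul1
c14: stall | r0:Add1,r1:0,r2:Mul2,r3:Mul1
c15: CDB Mul2=0; issue MUL r1<-Mul2 | r0:Add1,r1:Mul2,r2:0,r3:Mul1
c16: stall | r0:Add1,r1:Mul2,r2:0,r3:Mul1
c17: stall | r0:Add1,r1:Mul2,r2:0,r3:Mul1
c18: CDB Add1=0; stall | r0:0,r1:Mul2,r2:0,r3:Mul1
c19: stall | r0:0,r1:Mul2,r2:0,r3:Mul1
c20: CDB Mul1=0; issue MUL r0<-Mul1 | r0:Mul1,r1:Mul2,r2:0,r3:0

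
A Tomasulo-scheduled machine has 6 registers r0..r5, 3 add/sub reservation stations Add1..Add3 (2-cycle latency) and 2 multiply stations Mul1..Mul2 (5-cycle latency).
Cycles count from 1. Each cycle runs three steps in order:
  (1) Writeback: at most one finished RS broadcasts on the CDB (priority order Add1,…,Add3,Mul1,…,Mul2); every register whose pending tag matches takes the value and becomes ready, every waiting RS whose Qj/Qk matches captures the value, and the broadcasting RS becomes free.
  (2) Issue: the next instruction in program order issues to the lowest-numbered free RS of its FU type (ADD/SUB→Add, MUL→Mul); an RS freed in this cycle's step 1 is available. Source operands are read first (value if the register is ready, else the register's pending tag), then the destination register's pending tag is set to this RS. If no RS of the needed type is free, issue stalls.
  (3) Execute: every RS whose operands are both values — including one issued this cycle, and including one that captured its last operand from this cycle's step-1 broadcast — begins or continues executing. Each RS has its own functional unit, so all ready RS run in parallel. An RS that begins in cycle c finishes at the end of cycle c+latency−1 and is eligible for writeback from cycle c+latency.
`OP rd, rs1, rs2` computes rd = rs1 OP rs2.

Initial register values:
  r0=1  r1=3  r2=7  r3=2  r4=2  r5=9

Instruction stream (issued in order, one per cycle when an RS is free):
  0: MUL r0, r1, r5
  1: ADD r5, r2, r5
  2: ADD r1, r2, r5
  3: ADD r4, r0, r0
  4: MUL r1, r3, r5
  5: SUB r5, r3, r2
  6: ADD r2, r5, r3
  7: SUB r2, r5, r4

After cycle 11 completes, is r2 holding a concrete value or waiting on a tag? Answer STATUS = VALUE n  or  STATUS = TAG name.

  c1: issue MUL r0<-Mul1  regs: r0:Mul1,r1:3,r2:7,r3:2,r4:2,r5:9
  c2: issue ADD r5<-Add1  regs: r0:Mul1,r1:3,r2:7,r3:2,r4:2,r5:Add1
  c3: issue ADD r1<-Add2  regs: r0:Mul1,r1:Add2,r2:7,r3:2,r4:2,r5:Add1
  c4: CDB Add1=16; issue ADD r4<-Add1  regs: r0:Mul1,r1:Add2,r2:7,r3:2,r4:Add1,r5:16
  c5: issue MUL r1<-Mul2  regs: r0:Mul1,r1:Mul2,r2:7,r3:2,r4:Add1,r5:16
  c6: CDB Add2=23; issue SUB r5<-Add2  regs: r0:Mul1,r1:Mul2,r2:7,r3:2,r4:Add1,r5:Add2
  c7: CDB Mul1=27; issue ADD r2<-Add3  regs: r0:27,r1:Mul2,r2:Add3,r3:2,r4:Add1,r5:Add2
  c8: CDB Add2=-5; issue SUB r2<-Add2  regs: r0:27,r1:Mul2,r2:Add2,r3:2,r4:Add1,r5:-5
  c9: CDB Add1=54  regs: r0:27,r1:Mul2,r2:Add2,r3:2,r4:54,r5:-5
  c10: CDB Add3=-3  regs: r0:27,r1:Mul2,r2:Add2,r3:2,r4:54,r5:-5
  c11: CDB Add2=-59  regs: r0:27,r1:Mul2,r2:-59,r3:2,r4:54,r5:-5

STATUS = VALUE -59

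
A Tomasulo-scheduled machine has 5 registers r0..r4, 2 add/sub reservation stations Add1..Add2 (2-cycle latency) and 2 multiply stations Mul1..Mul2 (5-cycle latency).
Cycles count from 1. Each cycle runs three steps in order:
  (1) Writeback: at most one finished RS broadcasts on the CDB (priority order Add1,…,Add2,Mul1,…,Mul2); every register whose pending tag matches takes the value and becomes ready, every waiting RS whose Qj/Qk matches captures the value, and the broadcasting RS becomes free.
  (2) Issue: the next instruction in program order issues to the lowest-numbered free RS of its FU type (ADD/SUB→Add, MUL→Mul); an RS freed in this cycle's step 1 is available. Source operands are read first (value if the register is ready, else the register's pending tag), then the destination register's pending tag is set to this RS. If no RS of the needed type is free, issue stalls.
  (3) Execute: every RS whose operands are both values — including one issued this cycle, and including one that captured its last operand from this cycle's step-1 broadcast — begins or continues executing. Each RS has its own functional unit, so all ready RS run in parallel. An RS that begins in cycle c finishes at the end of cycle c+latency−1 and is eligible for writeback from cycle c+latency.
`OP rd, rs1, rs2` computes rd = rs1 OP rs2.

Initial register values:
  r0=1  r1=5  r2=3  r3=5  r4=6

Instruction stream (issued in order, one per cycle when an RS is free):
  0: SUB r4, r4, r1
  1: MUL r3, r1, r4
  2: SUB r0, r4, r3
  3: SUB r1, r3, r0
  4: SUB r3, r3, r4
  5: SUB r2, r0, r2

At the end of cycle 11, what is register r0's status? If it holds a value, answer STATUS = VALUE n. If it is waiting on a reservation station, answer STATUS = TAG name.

STATUS = VALUE -4

  c1: issue SUB r4<-Add1  regs: r0:1,r1:5,r2:3,r3:5,r4:Add1
  c2: issue MUL r3<-Mul1  regs: r0:1,r1:5,r2:3,r3:Mul1,r4:Add1
  c3: CDB Add1=1; issue SUB r0<-Add1  regs: r0:Add1,r1:5,r2:3,r3:Mul1,r4:1
  c4: issue SUB r1<-Add2  regs: r0:Add1,r1:Add2,r2:3,r3:Mul1,r4:1
  c5: stall  regs: r0:Add1,r1:Add2,r2:3,r3:Mul1,r4:1
  c6: stall  regs: r0:Add1,r1:Add2,r2:3,r3:Mul1,r4:1
  c7: stall  regs: r0:Add1,r1:Add2,r2:3,r3:Mul1,r4:1
  c8: CDB Mul1=5; stall  regs: r0:Add1,r1:Add2,r2:3,r3:5,r4:1
  c9: stall  regs: r0:Add1,r1:Add2,r2:3,r3:5,r4:1
  c10: CDB Add1=-4; issue SUB r3<-Add1  regs: r0:-4,r1:Add2,r2:3,r3:Add1,r4:1
  c11: stall  regs: r0:-4,r1:Add2,r2:3,r3:Add1,r4:1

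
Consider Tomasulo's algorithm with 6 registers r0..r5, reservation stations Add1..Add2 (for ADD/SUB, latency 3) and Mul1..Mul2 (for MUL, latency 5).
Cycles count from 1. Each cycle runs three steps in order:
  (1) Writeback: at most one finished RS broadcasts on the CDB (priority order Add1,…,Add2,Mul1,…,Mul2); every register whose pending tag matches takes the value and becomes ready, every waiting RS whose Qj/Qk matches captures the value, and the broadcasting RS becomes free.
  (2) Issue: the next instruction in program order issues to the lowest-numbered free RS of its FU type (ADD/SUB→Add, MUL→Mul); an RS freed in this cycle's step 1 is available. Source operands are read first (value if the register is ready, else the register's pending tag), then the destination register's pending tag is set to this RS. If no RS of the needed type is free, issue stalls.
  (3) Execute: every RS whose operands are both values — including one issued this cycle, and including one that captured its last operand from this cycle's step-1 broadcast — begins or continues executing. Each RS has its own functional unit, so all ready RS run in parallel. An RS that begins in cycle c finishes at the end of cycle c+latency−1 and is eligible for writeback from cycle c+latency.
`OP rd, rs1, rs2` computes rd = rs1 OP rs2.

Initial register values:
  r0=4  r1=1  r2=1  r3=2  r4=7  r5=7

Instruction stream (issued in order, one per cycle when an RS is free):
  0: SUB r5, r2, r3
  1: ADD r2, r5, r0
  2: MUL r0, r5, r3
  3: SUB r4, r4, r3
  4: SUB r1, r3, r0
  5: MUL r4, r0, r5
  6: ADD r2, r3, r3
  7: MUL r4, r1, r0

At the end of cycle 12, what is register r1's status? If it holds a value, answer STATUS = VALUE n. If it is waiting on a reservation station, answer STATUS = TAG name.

  c1: issue SUB r5<-Add1  regs: r0:4,r1:1,r2:1,r3:2,r4:7,r5:Add1
  c2: issue ADD r2<-Add2  regs: r0:4,r1:1,r2:Add2,r3:2,r4:7,r5:Add1
  c3: issue MUL r0<-Mul1  regs: r0:Mul1,r1:1,r2:Add2,r3:2,r4:7,r5:Add1
  c4: CDB Add1=-1; issue SUB r4<-Add1  regs: r0:Mul1,r1:1,r2:Add2,r3:2,r4:Add1,r5:-1
  c5: stall  regs: r0:Mul1,r1:1,r2:Add2,r3:2,r4:Add1,r5:-1
  c6: stall  regs: r0:Mul1,r1:1,r2:Add2,r3:2,r4:Add1,r5:-1
  c7: CDB Add1=5; issue SUB r1<-Add1  regs: r0:Mul1,r1:Add1,r2:Add2,r3:2,r4:5,r5:-1
  c8: CDB Add2=3; issue MUL r4<-Mul2  regs: r0:Mul1,r1:Add1,r2:3,r3:2,r4:Mul2,r5:-1
  c9: CDB Mul1=-2; issue ADD r2<-Add2  regs: r0:-2,r1:Add1,r2:Add2,r3:2,r4:Mul2,r5:-1
  c10: issue MUL r4<-Mul1  regs: r0:-2,r1:Add1,r2:Add2,r3:2,r4:Mul1,r5:-1
  c11: -  regs: r0:-2,r1:Add1,r2:Add2,r3:2,r4:Mul1,r5:-1
  c12: CDB Add1=4  regs: r0:-2,r1:4,r2:Add2,r3:2,r4:Mul1,r5:-1

STATUS = VALUE 4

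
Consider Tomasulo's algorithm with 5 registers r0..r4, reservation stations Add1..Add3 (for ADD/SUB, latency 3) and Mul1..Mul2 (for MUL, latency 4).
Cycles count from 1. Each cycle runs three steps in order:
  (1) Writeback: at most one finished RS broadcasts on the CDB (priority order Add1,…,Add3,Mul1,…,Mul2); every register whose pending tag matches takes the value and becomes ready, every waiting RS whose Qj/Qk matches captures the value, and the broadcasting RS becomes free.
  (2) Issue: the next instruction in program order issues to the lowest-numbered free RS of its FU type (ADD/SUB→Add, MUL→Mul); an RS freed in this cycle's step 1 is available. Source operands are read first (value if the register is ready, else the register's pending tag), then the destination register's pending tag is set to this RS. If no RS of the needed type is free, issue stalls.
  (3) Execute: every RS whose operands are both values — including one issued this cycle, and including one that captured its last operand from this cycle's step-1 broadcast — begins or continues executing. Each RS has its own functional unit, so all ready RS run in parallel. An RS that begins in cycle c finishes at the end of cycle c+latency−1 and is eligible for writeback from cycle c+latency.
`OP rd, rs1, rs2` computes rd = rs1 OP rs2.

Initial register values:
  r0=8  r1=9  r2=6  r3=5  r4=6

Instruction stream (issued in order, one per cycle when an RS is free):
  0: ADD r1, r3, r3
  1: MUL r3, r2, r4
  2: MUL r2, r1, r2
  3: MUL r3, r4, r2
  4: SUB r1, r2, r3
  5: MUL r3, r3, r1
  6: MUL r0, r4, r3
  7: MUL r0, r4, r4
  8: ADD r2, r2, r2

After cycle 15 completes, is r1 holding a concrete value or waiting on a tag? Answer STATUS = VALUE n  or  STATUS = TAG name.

STATUS = VALUE -300

cycle 1: issue ADD r1<-Add1 // r0:8,r1:Add1,r2:6,r3:5,r4:6
cycle 2: issue MUL r3<-Mul1 // r0:8,r1:Add1,r2:6,r3:Mul1,r4:6
cycle 3: issue MUL r2<-Mul2 // r0:8,r1:Add1,r2:Mul2,r3:Mul1,r4:6
cycle 4: CDB Add1=10; stall // r0:8,r1:10,r2:Mul2,r3:Mul1,r4:6
cycle 5: stall // r0:8,r1:10,r2:Mul2,r3:Mul1,r4:6
cycle 6: CDB Mul1=36; issue MUL r3<-Mul1 // r0:8,r1:10,r2:Mul2,r3:Mul1,r4:6
cycle 7: issue SUB r1<-Add1 // r0:8,r1:Add1,r2:Mul2,r3:Mul1,r4:6
cycle 8: CDB Mul2=60; issue MUL r3<-Mul2 // r0:8,r1:Add1,r2:60,r3:Mul2,r4:6
cycle 9: stall // r0:8,r1:Add1,r2:60,r3:Mul2,r4:6
cycle 10: stall // r0:8,r1:Add1,r2:60,r3:Mul2,r4:6
cycle 11: stall // r0:8,r1:Add1,r2:60,r3:Mul2,r4:6
cycle 12: CDB Mul1=360; issue MUL r0<-Mul1 // r0:Mul1,r1:Add1,r2:60,r3:Mul2,r4:6
cycle 13: stall // r0:Mul1,r1:Add1,r2:60,r3:Mul2,r4:6
cycle 14: stall // r0:Mul1,r1:Add1,r2:60,r3:Mul2,r4:6
cycle 15: CDB Add1=-300; stall // r0:Mul1,r1:-300,r2:60,r3:Mul2,r4:6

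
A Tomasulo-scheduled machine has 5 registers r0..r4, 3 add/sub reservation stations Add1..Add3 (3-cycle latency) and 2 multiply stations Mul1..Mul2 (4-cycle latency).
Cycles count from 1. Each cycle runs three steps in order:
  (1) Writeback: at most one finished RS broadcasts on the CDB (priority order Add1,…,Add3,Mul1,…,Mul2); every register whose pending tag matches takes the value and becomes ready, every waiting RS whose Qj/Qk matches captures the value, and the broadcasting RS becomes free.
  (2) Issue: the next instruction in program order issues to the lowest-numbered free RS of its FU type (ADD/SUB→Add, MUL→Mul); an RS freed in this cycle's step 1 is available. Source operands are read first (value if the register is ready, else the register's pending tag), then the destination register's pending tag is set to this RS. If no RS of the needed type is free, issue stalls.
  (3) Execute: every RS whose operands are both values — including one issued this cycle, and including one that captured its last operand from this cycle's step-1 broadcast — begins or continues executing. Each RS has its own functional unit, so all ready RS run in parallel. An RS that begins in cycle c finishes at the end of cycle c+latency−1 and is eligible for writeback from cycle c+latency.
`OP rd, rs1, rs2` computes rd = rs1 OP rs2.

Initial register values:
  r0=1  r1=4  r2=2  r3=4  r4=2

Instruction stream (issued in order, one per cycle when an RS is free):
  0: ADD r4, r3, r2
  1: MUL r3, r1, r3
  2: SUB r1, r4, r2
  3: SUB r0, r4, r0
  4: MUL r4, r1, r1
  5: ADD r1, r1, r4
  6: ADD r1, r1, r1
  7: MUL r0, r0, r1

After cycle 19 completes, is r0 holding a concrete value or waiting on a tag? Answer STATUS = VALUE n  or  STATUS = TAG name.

STATUS = TAG Mul1

c1: issue ADD r4<-Add1 | r0:1,r1:4,r2:2,r3:4,r4:Add1
c2: issue MUL r3<-Mul1 | r0:1,r1:4,r2:2,r3:Mul1,r4:Add1
c3: issue SUB r1<-Add2 | r0:1,r1:Add2,r2:2,r3:Mul1,r4:Add1
c4: CDB Add1=6; issue SUB r0<-Add1 | r0:Add1,r1:Add2,r2:2,r3:Mul1,r4:6
c5: issue MUL r4<-Mul2 | r0:Add1,r1:Add2,r2:2,r3:Mul1,r4:Mul2
c6: CDB Mul1=16; issue ADD r1<-Add3 | r0:Add1,r1:Add3,r2:2,r3:16,r4:Mul2
c7: CDB Add1=5; issue ADD r1<-Add1 | r0:5,r1:Add1,r2:2,r3:16,r4:Mul2
c8: CDB Add2=4; issue MUL r0<-Mul1 | r0:Mul1,r1:Add1,r2:2,r3:16,r4:Mul2
c9: - | r0:Mul1,r1:Add1,r2:2,r3:16,r4:Mul2
c10: - | r0:Mul1,r1:Add1,r2:2,r3:16,r4:Mul2
c11: - | r0:Mul1,r1:Add1,r2:2,r3:16,r4:Mul2
c12: CDB Mul2=16 | r0:Mul1,r1:Add1,r2:2,r3:16,r4:16
c13: - | r0:Mul1,r1:Add1,r2:2,r3:16,r4:16
c14: - | r0:Mul1,r1:Add1,r2:2,r3:16,r4:16
c15: CDB Add3=20 | r0:Mul1,r1:Add1,r2:2,r3:16,r4:16
c16: - | r0:Mul1,r1:Add1,r2:2,r3:16,r4:16
c17: - | r0:Mul1,r1:Add1,r2:2,r3:16,r4:16
c18: CDB Add1=40 | r0:Mul1,r1:40,r2:2,r3:16,r4:16
c19: - | r0:Mul1,r1:40,r2:2,r3:16,r4:16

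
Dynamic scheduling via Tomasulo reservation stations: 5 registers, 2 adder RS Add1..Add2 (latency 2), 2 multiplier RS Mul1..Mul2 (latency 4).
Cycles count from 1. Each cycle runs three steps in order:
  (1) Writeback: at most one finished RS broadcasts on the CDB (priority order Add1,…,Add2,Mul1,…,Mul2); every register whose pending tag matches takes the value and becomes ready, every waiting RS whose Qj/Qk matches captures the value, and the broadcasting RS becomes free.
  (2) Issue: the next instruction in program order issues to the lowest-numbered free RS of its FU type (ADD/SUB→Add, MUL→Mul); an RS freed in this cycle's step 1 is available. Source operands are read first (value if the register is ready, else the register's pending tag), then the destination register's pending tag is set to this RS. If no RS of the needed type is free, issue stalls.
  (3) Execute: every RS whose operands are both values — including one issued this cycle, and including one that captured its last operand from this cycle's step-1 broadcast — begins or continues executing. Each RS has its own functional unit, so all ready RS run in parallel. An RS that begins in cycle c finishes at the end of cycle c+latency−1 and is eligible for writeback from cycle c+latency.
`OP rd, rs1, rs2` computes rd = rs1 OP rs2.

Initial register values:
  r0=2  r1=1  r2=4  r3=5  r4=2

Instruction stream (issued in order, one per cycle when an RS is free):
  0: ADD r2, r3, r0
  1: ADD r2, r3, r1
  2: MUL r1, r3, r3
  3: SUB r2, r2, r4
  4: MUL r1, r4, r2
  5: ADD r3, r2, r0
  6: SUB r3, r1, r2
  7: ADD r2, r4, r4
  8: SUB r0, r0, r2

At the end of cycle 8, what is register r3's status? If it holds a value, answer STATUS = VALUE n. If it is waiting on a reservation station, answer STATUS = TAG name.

STATUS = TAG Add2

  c1: issue ADD r2<-Add1  regs: r0:2,r1:1,r2:Add1,r3:5,r4:2
  c2: issue ADD r2<-Add2  regs: r0:2,r1:1,r2:Add2,r3:5,r4:2
  c3: CDB Add1=7; issue MUL r1<-Mul1  regs: r0:2,r1:Mul1,r2:Add2,r3:5,r4:2
  c4: CDB Add2=6; issue SUB r2<-Add1  regs: r0:2,r1:Mul1,r2:Add1,r3:5,r4:2
  c5: issue MUL r1<-Mul2  regs: r0:2,r1:Mul2,r2:Add1,r3:5,r4:2
  c6: CDB Add1=4; issue ADD r3<-Add1  regs: r0:2,r1:Mul2,r2:4,r3:Add1,r4:2
  c7: CDB Mul1=25; issue SUB r3<-Add2  regs: r0:2,r1:Mul2,r2:4,r3:Add2,r4:2
  c8: CDB Add1=6; issue ADD r2<-Add1  regs: r0:2,r1:Mul2,r2:Add1,r3:Add2,r4:2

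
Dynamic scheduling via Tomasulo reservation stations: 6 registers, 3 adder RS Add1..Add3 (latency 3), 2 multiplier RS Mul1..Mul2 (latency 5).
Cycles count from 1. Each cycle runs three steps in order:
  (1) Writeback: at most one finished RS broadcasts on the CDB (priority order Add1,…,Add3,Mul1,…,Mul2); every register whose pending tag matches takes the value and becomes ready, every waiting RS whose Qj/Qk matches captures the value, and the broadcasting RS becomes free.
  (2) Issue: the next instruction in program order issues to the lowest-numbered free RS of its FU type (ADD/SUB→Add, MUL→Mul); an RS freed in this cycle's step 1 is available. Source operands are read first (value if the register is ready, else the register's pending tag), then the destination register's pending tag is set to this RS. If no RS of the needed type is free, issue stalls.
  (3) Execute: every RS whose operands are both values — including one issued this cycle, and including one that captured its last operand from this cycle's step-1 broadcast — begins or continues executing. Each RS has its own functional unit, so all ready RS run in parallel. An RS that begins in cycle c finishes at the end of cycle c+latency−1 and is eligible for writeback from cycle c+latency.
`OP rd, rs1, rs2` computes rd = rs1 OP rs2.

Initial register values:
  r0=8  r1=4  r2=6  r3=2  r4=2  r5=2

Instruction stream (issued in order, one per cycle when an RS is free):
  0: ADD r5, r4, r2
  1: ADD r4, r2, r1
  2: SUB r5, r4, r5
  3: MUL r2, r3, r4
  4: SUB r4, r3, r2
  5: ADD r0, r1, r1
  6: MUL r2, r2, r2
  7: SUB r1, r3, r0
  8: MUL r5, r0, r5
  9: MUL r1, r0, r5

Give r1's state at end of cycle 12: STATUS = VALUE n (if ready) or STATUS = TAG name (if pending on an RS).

STATUS = VALUE -6

cycle 1: issue ADD r5<-Add1 // r0:8,r1:4,r2:6,r3:2,r4:2,r5:Add1
cycle 2: issue ADD r4<-Add2 // r0:8,r1:4,r2:6,r3:2,r4:Add2,r5:Add1
cycle 3: issue SUB r5<-Add3 // r0:8,r1:4,r2:6,r3:2,r4:Add2,r5:Add3
cycle 4: CDB Add1=8; issue MUL r2<-Mul1 // r0:8,r1:4,r2:Mul1,r3:2,r4:Add2,r5:Add3
cycle 5: CDB Add2=10; issue SUB r4<-Add1 // r0:8,r1:4,r2:Mul1,r3:2,r4:Add1,r5:Add3
cycle 6: issue ADD r0<-Add2 // r0:Add2,r1:4,r2:Mul1,r3:2,r4:Add1,r5:Add3
cycle 7: issue MUL r2<-Mul2 // r0:Add2,r1:4,r2:Mul2,r3:2,r4:Add1,r5:Add3
cycle 8: CDB Add3=2; issue SUB r1<-Add3 // r0:Add2,r1:Add3,r2:Mul2,r3:2,r4:Add1,r5:2
cycle 9: CDB Add2=8; stall // r0:8,r1:Add3,r2:Mul2,r3:2,r4:Add1,r5:2
cycle 10: CDB Mul1=20; issue MUL r5<-Mul1 // r0:8,r1:Add3,r2:Mul2,r3:2,r4:Add1,r5:Mul1
cycle 11: stall // r0:8,r1:Add3,r2:Mul2,r3:2,r4:Add1,r5:Mul1
cycle 12: CDB Add3=-6; stall // r0:8,r1:-6,r2:Mul2,r3:2,r4:Add1,r5:Mul1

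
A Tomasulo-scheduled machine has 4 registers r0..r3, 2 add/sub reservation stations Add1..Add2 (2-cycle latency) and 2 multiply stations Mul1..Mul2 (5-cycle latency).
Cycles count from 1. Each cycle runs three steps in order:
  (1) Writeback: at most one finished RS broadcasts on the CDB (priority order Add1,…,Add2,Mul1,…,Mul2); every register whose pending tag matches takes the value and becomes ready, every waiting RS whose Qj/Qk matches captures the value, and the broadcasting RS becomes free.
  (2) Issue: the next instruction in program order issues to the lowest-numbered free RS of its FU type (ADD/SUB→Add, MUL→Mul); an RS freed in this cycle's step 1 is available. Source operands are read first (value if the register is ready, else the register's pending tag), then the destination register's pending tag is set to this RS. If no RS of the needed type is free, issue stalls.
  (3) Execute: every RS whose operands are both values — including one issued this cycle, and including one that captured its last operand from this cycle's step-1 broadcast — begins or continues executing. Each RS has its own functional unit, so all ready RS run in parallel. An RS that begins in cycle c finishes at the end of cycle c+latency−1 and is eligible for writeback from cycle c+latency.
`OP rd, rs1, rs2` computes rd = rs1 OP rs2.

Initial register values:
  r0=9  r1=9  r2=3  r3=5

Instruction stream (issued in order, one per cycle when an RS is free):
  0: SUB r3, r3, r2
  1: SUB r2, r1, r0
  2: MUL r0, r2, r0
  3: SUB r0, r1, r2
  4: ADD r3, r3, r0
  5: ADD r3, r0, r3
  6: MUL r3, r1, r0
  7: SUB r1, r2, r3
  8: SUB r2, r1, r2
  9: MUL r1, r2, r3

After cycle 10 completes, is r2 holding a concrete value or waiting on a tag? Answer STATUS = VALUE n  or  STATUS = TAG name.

  c1: issue SUB r3<-Add1  regs: r0:9,r1:9,r2:3,r3:Add1
  c2: issue SUB r2<-Add2  regs: r0:9,r1:9,r2:Add2,r3:Add1
  c3: CDB Add1=2; issue MUL r0<-Mul1  regs: r0:Mul1,r1:9,r2:Add2,r3:2
  c4: CDB Add2=0; issue SUB r0<-Add1  regs: r0:Add1,r1:9,r2:0,r3:2
  c5: issue ADD r3<-Add2  regs: r0:Add1,r1:9,r2:0,r3:Add2
  c6: CDB Add1=9; issue ADD r3<-Add1  regs: r0:9,r1:9,r2:0,r3:Add1
  c7: issue MUL r3<-Mul2  regs: r0:9,r1:9,r2:0,r3:Mul2
  c8: CDB Add2=11; issue SUB r1<-Add2  regs: r0:9,r1:Add2,r2:0,r3:Mul2
  c9: CDB Mul1=0; stall  regs: r0:9,r1:Add2,r2:0,r3:Mul2
  c10: CDB Add1=20; issue SUB r2<-Add1  regs: r0:9,r1:Add2,r2:Add1,r3:Mul2

STATUS = TAG Add1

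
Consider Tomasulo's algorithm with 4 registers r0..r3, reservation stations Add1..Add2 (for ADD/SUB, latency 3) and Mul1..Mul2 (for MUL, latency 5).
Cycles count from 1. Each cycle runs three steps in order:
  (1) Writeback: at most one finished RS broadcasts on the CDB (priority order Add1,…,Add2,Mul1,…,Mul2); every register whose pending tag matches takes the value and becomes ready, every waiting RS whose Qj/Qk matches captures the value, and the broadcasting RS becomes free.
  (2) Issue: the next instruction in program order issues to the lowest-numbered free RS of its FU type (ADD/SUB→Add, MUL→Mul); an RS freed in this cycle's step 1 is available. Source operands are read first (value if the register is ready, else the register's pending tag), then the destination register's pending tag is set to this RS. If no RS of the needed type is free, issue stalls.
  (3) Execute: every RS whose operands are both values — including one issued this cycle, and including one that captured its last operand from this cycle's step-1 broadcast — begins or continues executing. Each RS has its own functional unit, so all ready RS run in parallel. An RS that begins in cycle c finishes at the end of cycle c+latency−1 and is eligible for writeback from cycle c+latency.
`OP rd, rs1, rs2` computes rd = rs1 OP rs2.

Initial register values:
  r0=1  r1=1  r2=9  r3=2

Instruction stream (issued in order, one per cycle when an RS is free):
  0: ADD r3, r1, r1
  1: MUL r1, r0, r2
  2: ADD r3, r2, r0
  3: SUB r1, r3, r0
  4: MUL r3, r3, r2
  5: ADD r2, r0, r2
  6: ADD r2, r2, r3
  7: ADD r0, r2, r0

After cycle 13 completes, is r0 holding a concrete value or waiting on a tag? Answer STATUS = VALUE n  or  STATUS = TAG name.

STATUS = TAG Add2

cycle 1: issue ADD r3<-Add1 // r0:1,r1:1,r2:9,r3:Add1
cycle 2: issue MUL r1<-Mul1 // r0:1,r1:Mul1,r2:9,r3:Add1
cycle 3: issue ADD r3<-Add2 // r0:1,r1:Mul1,r2:9,r3:Add2
cycle 4: CDB Add1=2; issue SUB r1<-Add1 // r0:1,r1:Add1,r2:9,r3:Add2
cycle 5: issue MUL r3<-Mul2 // r0:1,r1:Add1,r2:9,r3:Mul2
cycle 6: CDB Add2=10; issue ADD r2<-Add2 // r0:1,r1:Add1,r2:Add2,r3:Mul2
cycle 7: CDB Mul1=9; stall // r0:1,r1:Add1,r2:Add2,r3:Mul2
cycle 8: stall // r0:1,r1:Add1,r2:Add2,r3:Mul2
cycle 9: CDB Add1=9; issue ADD r2<-Add1 // r0:1,r1:9,r2:Add1,r3:Mul2
cycle 10: CDB Add2=10; issue ADD r0<-Add2 // r0:Add2,r1:9,r2:Add1,r3:Mul2
cycle 11: CDB Mul2=90 // r0:Add2,r1:9,r2:Add1,r3:90
cycle 12: - // r0:Add2,r1:9,r2:Add1,r3:90
cycle 13: - // r0:Add2,r1:9,r2:Add1,r3:90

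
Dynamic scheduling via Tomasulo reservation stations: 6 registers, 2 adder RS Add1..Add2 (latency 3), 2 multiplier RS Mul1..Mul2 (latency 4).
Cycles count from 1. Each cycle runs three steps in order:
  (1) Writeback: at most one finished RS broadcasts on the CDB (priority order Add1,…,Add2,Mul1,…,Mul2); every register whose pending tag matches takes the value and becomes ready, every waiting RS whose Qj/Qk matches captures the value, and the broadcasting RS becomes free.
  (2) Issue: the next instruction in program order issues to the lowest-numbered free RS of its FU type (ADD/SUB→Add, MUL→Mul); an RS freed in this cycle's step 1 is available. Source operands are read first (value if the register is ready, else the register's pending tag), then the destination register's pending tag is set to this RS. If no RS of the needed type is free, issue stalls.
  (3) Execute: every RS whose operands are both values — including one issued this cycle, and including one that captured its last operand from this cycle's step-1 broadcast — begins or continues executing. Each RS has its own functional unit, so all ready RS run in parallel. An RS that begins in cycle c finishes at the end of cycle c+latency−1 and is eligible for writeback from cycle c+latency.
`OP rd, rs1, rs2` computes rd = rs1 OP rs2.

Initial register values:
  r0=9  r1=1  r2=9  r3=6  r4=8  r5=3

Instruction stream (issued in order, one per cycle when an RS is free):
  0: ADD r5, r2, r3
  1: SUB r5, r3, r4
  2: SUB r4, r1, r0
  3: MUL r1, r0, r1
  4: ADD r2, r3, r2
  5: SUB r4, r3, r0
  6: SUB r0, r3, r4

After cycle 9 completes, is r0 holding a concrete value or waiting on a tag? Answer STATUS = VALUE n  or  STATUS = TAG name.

cycle 1: issue ADD r5<-Add1 // r0:9,r1:1,r2:9,r3:6,r4:8,r5:Add1
cycle 2: issue SUB r5<-Add2 // r0:9,r1:1,r2:9,r3:6,r4:8,r5:Add2
cycle 3: stall // r0:9,r1:1,r2:9,r3:6,r4:8,r5:Add2
cycle 4: CDB Add1=15; issue SUB r4<-Add1 // r0:9,r1:1,r2:9,r3:6,r4:Add1,r5:Add2
cycle 5: CDB Add2=-2; issue MUL r1<-Mul1 // r0:9,r1:Mul1,r2:9,r3:6,r4:Add1,r5:-2
cycle 6: issue ADD r2<-Add2 // r0:9,r1:Mul1,r2:Add2,r3:6,r4:Add1,r5:-2
cycle 7: CDB Add1=-8; issue SUB r4<-Add1 // r0:9,r1:Mul1,r2:Add2,r3:6,r4:Add1,r5:-2
cycle 8: stall // r0:9,r1:Mul1,r2:Add2,r3:6,r4:Add1,r5:-2
cycle 9: CDB Add2=15; issue SUB r0<-Add2 // r0:Add2,r1:Mul1,r2:15,r3:6,r4:Add1,r5:-2

STATUS = TAG Add2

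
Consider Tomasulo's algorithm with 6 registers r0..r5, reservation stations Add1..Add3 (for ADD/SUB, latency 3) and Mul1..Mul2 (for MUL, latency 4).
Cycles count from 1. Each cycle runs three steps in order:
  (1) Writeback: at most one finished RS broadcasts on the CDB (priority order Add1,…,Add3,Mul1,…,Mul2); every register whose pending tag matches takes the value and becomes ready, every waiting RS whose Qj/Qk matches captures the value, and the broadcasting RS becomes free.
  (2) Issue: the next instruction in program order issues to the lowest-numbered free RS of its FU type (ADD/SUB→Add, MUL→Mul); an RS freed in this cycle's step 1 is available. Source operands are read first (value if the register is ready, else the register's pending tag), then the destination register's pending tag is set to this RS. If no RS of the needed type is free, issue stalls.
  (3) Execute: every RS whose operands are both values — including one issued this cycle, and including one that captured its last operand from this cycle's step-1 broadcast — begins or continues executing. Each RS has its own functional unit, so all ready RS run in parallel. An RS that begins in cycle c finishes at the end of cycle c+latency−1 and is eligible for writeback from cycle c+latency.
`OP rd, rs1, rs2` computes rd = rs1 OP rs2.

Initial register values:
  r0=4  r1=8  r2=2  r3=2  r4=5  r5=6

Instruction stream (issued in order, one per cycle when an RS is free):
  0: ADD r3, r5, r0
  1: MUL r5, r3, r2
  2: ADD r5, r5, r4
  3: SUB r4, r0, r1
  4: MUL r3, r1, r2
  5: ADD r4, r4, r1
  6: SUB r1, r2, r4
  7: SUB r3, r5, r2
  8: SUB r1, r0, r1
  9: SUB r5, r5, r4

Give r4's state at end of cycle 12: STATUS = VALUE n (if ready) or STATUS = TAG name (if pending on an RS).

STATUS = VALUE 4

c1: issue ADD r3<-Add1 | r0:4,r1:8,r2:2,r3:Add1,r4:5,r5:6
c2: issue MUL r5<-Mul1 | r0:4,r1:8,r2:2,r3:Add1,r4:5,r5:Mul1
c3: issue ADD r5<-Add2 | r0:4,r1:8,r2:2,r3:Add1,r4:5,r5:Add2
c4: CDB Add1=10; issue SUB r4<-Add1 | r0:4,r1:8,r2:2,r3:10,r4:Add1,r5:Add2
c5: issue MUL r3<-Mul2 | r0:4,r1:8,r2:2,r3:Mul2,r4:Add1,r5:Add2
c6: issue ADD r4<-Add3 | r0:4,r1:8,r2:2,r3:Mul2,r4:Add3,r5:Add2
c7: CDB Add1=-4; issue SUB r1<-Add1 | r0:4,r1:Add1,r2:2,r3:Mul2,r4:Add3,r5:Add2
c8: CDB Mul1=20; stall | r0:4,r1:Add1,r2:2,r3:Mul2,r4:Add3,r5:Add2
c9: CDB Mul2=16; stall | r0:4,r1:Add1,r2:2,r3:16,r4:Add3,r5:Add2
c10: CDB Add3=4; issue SUB r3<-Add3 | r0:4,r1:Add1,r2:2,r3:Add3,r4:4,r5:Add2
c11: CDB Add2=25; issue SUB r1<-Add2 | r0:4,r1:Add2,r2:2,r3:Add3,r4:4,r5:25
c12: stall | r0:4,r1:Add2,r2:2,r3:Add3,r4:4,r5:25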